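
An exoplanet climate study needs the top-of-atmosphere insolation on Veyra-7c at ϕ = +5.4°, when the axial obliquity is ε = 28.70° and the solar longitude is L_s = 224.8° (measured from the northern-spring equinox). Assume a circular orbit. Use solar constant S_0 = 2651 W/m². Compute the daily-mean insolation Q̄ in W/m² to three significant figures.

Q̄ ≈ 749 W/m²

Solar declination: sin δ = sin ε · sin L_s = sin 28.70° × sin 224.8° = -0.33838, so δ = -19.778°.
cos h₀ = −tan(+5.4°) tan(-19.778°) = 0.0340, h₀ = 1.5368 rad.
Bracket: h₀ sin ϕ sin δ + cos ϕ cos δ sin h₀ = 1.5368×0.09411×-0.33838 + 0.99556×0.94101×0.99942 = -0.048939 + 0.936289 = 0.887350.
Q̄ = (S_0/π) × [bracket] = (2651/π) × 0.887350 = 748.8 W/m².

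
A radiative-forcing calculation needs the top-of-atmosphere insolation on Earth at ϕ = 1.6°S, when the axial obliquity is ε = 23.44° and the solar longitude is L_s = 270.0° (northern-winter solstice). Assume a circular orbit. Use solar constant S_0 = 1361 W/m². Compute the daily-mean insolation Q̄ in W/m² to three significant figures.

Q̄ ≈ 405 W/m²

Solar declination: sin δ = sin ε · sin L_s = sin 23.44° × sin 270.0° = -0.39779, so δ = -23.440°.
cos h₀ = −tan(-1.6°) tan(-23.440°) = -0.0121, h₀ = 1.5829 rad.
Bracket: h₀ sin ϕ sin δ + cos ϕ cos δ sin h₀ = 1.5829×-0.02792×-0.39779 + 0.99961×0.91748×0.99993 = 0.017580 + 0.917058 = 0.934638.
Q̄ = (S_0/π) × [bracket] = (1361/π) × 0.934638 = 404.9 W/m².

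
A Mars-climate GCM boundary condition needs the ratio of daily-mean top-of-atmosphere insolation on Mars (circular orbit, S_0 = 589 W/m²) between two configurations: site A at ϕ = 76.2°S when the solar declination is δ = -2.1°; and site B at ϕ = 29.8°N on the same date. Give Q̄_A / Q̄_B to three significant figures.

Q̄_A / Q̄_B ≈ 0.354

— Configuration A (ϕ=-76.2°):
cos h₀ = −tan(-76.2°) tan(-2.100°) = -0.1493, h₀ = 1.7206 rad.
Bracket: h₀ sin ϕ sin δ + cos ϕ cos δ sin h₀ = 1.7206×-0.97113×-0.03664 + 0.23853×0.99933×0.98879 = 0.061223 + 0.235698 = 0.296921.
Q̄ = (S_0/π) × [bracket] = (589/π) × 0.296921 = 55.668 W/m².
— Configuration B (ϕ=+29.8°):
cos h₀ = −tan(+29.8°) tan(-2.100°) = 0.0210, h₀ = 1.5498 rad.
Bracket: h₀ sin ϕ sin δ + cos ϕ cos δ sin h₀ = 1.5498×0.49697×-0.03664 + 0.86777×0.99933×0.99978 = -0.028220 + 0.866998 = 0.838778.
Q̄ = (S_0/π) × [bracket] = (589/π) × 0.838778 = 157.26 W/m².
Ratio Q̄_A / Q̄_B = 55.668 / 157.26 = 0.3540.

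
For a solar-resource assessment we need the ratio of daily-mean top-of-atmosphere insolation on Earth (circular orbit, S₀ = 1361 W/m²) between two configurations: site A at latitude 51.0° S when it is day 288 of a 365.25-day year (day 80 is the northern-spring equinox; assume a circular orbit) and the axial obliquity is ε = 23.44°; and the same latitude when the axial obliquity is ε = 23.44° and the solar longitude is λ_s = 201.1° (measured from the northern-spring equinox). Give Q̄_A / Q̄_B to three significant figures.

— Configuration A (φ=-51.0°):
Solar longitude: λ_s = 360° × (288 − 80)/365.25 = 205.010°.
sin δ = sin 23.44° × sin 205.010° = -0.16818, so δ = -9.682°.
cos H₀ = −tan(-51.0°) tan(-9.682°) = -0.2107, H₀ = 1.7831 rad.
Bracket: H₀ sin φ sin δ + cos φ cos δ sin H₀ = 1.7831×-0.77715×-0.16818 + 0.62932×0.98576×0.97755 = 0.233053 + 0.606431 = 0.839484.
Q̄ = (S₀/π) × [bracket] = (1361/π) × 0.839484 = 363.68 W/m².
— Configuration B (φ=-51.0°):
Solar declination: sin δ = sin ε · sin λ_s = sin 23.44° × sin 201.1° = -0.14320, so δ = -8.233°.
cos H₀ = −tan(-51.0°) tan(-8.233°) = -0.1787, H₀ = 1.7504 rad.
Bracket: H₀ sin φ sin δ + cos φ cos δ sin H₀ = 1.7504×-0.77715×-0.14320 + 0.62932×0.98969×0.98391 = 0.194798 + 0.612810 = 0.807608.
Q̄ = (S₀/π) × [bracket] = (1361/π) × 0.807608 = 349.87 W/m².
Ratio Q̄_A / Q̄_B = 363.68 / 349.87 = 1.039.

Q̄_A / Q̄_B ≈ 1.04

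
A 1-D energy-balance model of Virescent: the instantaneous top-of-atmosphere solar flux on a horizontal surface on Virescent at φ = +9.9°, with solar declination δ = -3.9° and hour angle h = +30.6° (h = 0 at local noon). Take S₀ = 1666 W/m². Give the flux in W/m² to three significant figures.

1.39e+03 W/m²

cos θ_z = sin φ sin δ + cos φ cos δ cos h = -0.011694 + 0.845961 = 0.834267.
Flux = S₀ · cos θ_z = 1666 × 0.834267 = 1390 W/m².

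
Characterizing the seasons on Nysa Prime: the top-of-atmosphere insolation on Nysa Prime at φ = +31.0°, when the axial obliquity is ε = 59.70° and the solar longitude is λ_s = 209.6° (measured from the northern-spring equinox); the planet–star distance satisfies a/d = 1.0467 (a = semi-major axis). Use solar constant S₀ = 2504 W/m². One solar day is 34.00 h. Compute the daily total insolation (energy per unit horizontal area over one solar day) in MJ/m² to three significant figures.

Solar declination: sin δ = sin ε · sin λ_s = sin 59.70° × sin 209.6° = -0.42647, so δ = -25.244°.
cos H₀ = −tan(+31.0°) tan(-25.244°) = 0.2833, H₀ = 1.2836 rad.
Bracket: H₀ sin φ sin δ + cos φ cos δ sin H₀ = 1.2836×0.51504×-0.42647 + 0.85717×0.90450×0.95903 = -0.281942 + 0.743546 = 0.461604.
Inverse-square distance factor (a/d)² = 1.0467² = 1.095581.
Q̄ = (S₀/π) × 1.095581 × [bracket] = (2504/π) × 1.095581 × 0.461604 = 403.09 W/m².
Daily total = Q̄ × 34.00 h × 3600 s/h = 403.09 × 34.00 × 3600 / 10⁶ = 49.34 MJ/m².

49.3 MJ/m²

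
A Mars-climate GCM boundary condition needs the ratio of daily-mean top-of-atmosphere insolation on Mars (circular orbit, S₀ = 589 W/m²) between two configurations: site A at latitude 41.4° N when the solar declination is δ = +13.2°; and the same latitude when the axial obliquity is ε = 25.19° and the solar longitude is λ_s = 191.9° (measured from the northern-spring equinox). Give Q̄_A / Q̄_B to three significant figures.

— Configuration A (φ=+41.4°):
cos H₀ = −tan(+41.4°) tan(+13.200°) = -0.2068, H₀ = 1.7791 rad.
Bracket: H₀ sin φ sin δ + cos φ cos δ sin H₀ = 1.7791×0.66131×0.22835 + 0.75011×0.97358×0.97839 = 0.268662 + 0.714510 = 0.983172.
Q̄ = (S₀/π) × [bracket] = (589/π) × 0.983172 = 184.33 W/m².
— Configuration B (φ=+41.4°):
Solar declination: sin δ = sin ε · sin λ_s = sin 25.19° × sin 191.9° = -0.08776, so δ = -5.035°.
cos H₀ = −tan(+41.4°) tan(-5.035°) = 0.0777, H₀ = 1.4930 rad.
Bracket: H₀ sin φ sin δ + cos φ cos δ sin H₀ = 1.4930×0.66131×-0.08776 + 0.75011×0.99614×0.99698 = -0.086649 + 0.744958 = 0.658309.
Q̄ = (S₀/π) × [bracket] = (589/π) × 0.658309 = 123.42 W/m².
Ratio Q̄_A / Q̄_B = 184.33 / 123.42 = 1.494.

Q̄_A / Q̄_B ≈ 1.49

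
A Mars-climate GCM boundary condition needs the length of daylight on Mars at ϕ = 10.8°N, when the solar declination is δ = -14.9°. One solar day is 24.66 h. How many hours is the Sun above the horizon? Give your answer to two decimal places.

cos h₀ = −tan ϕ · tan δ = −tan(+10.8°) × tan(-14.900°) = 0.0508, so h₀ = 1.5200 rad = 87.09°.
Daylight = 2h₀/(2π) × 24.66 h = (1.5200/π) × 24.66 = 11.93 h.

11.93 h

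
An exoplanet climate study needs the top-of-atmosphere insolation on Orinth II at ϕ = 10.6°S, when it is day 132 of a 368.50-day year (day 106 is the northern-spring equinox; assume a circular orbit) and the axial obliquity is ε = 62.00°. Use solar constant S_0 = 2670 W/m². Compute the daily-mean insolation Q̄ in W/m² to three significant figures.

Q̄ ≈ 682 W/m²

Solar longitude: L_s = 360° × (132 − 106)/368.50 = 25.400°.
sin δ = sin 62.00° × sin 25.400° = 0.37873, so δ = +22.255°.
cos h₀ = −tan(-10.6°) tan(+22.255°) = 0.0766, h₀ = 1.4941 rad.
Bracket: h₀ sin ϕ sin δ + cos ϕ cos δ sin h₀ = 1.4941×-0.18395×0.37873 + 0.98294×0.92551×0.99706 = -0.104090 + 0.907046 = 0.802956.
Q̄ = (S_0/π) × [bracket] = (2670/π) × 0.802956 = 682.4 W/m².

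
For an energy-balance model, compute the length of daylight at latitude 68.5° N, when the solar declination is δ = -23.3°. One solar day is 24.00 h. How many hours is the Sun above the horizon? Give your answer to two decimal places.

0.00 h

cos H₀ = −tan φ · tan δ = 1.0933 ≥ 1, so the Sun never rises (polar night) and H₀ = 0.
Daylight = 2H₀/(2π) × 24.00 h = (0.0000/π) × 24.00 = 0.00 h.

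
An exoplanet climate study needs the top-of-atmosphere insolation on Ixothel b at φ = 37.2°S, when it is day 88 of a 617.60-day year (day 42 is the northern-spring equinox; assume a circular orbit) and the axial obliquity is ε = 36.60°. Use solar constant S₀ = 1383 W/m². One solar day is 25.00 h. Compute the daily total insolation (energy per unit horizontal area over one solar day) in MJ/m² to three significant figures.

21.0 MJ/m²

Solar longitude: λ_s = 360° × (88 − 42)/617.60 = 26.813°.
sin δ = sin 36.60° × sin 26.813° = 0.26895, so δ = +15.602°.
cos H₀ = −tan(-37.2°) tan(+15.602°) = 0.2120, H₀ = 1.3572 rad.
Bracket: H₀ sin φ sin δ + cos φ cos δ sin H₀ = 1.3572×-0.60460×0.26895 + 0.79653×0.96315×0.97728 = -0.220690 + 0.749748 = 0.529058.
Q̄ = (S₀/π) × [bracket] = (1383/π) × 0.529058 = 232.90 W/m².
Daily total = Q̄ × 25.00 h × 3600 s/h = 232.90 × 25.00 × 3600 / 10⁶ = 20.96 MJ/m².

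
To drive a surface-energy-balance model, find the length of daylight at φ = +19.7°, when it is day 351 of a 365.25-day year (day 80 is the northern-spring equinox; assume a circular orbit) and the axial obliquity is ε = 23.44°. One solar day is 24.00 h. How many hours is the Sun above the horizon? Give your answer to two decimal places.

10.81 h

Solar longitude: λ_s = 360° × (351 − 80)/365.25 = 267.105°.
sin δ = sin 23.44° × sin 267.105° = -0.39728, so δ = -23.408°.
cos H₀ = −tan φ · tan δ = −tan(+19.7°) × tan(-23.408°) = 0.1550, so H₀ = 1.4152 rad = 81.08°.
Daylight = 2H₀/(2π) × 24.00 h = (1.4152/π) × 24.00 = 10.81 h.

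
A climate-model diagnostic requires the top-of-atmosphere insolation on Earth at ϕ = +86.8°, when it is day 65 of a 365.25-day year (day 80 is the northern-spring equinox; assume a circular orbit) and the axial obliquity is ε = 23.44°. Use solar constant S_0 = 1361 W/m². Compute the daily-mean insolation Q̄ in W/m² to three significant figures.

Solar longitude: L_s = 360° × (65 − 80)/365.25 = -14.784°, i.e. -14.784° + 360° = 345.216°.
sin δ = sin 23.44° × sin 345.216° = -0.10151, so δ = -5.826°.
cos h₀ = −tan(+86.8°) tan(-5.826°) = 1.8250 ≥ 1 ⇒ polar night, h₀ = 0 and Q̄ = 0.

Q̄ ≈ 0.00 W/m²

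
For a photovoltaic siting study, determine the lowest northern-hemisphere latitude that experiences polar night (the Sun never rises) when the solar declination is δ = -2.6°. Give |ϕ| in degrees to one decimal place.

|ϕ| = 87.4°

Polar night requires cos h₀ = −tan ϕ tan δ ≥ 1, i.e. tan ϕ tan δ ≤ −1.
The boundary is |tan ϕ| · |tan δ| = 1, so |ϕ| = 90° − |δ| = 90° − 2.6° = 87.4° in the northern hemisphere.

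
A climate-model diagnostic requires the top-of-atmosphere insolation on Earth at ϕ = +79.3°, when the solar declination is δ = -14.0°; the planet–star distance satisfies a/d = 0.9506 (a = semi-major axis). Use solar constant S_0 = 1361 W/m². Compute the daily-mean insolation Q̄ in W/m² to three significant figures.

cos h₀ = −tan(+79.3°) tan(-14.000°) = 1.3195 ≥ 1 ⇒ polar night, h₀ = 0 and Q̄ = 0.
Inverse-square distance factor (a/d)² = 0.9506² = 0.903640.

Q̄ ≈ 0.00 W/m²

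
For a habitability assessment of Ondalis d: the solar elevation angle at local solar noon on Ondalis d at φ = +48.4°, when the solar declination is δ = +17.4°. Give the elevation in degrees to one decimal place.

At local noon the hour angle is zero, so the zenith angle equals |φ − δ| = |+48.4° − (+17.400°)| = 31.000°.
Elevation = 90° − 31.000° = 59.0°.

59.0°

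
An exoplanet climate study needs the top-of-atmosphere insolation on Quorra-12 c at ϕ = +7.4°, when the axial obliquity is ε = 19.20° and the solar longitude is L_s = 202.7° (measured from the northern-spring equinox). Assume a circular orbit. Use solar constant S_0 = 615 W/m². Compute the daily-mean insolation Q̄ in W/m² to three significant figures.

Solar declination: sin δ = sin ε · sin L_s = sin 19.20° × sin 202.7° = -0.12691, so δ = -7.291°.
cos h₀ = −tan(+7.4°) tan(-7.291°) = 0.0166, h₀ = 1.5542 rad.
Bracket: h₀ sin ϕ sin δ + cos ϕ cos δ sin h₀ = 1.5542×0.12880×-0.12691 + 0.99167×0.99191×0.99986 = -0.025405 + 0.983510 = 0.958105.
Q̄ = (S_0/π) × [bracket] = (615/π) × 0.958105 = 187.6 W/m².

Q̄ ≈ 188 W/m²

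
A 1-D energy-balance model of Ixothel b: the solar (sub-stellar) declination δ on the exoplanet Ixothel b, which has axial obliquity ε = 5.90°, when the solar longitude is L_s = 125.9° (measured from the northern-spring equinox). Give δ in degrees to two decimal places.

sin δ = sin ε · sin L_s = sin 5.90° × sin 125.9° = 0.083266.
δ = arcsin(0.083266) = +4.78°.

δ = +4.78°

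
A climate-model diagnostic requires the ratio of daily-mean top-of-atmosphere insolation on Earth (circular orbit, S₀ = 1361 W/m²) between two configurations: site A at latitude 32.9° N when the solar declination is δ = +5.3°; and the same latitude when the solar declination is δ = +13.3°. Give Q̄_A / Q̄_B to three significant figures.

Q̄_A / Q̄_B ≈ 0.896

— Configuration A (φ=+32.9°):
cos H₀ = −tan(+32.9°) tan(+5.300°) = -0.0600, H₀ = 1.6308 rad.
Bracket: H₀ sin φ sin δ + cos φ cos δ sin H₀ = 1.6308×0.54317×0.09237 + 0.83962×0.99572×0.99820 = 0.081821 + 0.834522 = 0.916343.
Q̄ = (S₀/π) × [bracket] = (1361/π) × 0.916343 = 396.98 W/m².
— Configuration B (φ=+32.9°):
cos H₀ = −tan(+32.9°) tan(+13.300°) = -0.1529, H₀ = 1.7243 rad.
Bracket: H₀ sin φ sin δ + cos φ cos δ sin H₀ = 1.7243×0.54317×0.23005 + 0.83962×0.97318×0.98824 = 0.215462 + 0.807492 = 1.022954.
Q̄ = (S₀/π) × [bracket] = (1361/π) × 1.022954 = 443.16 W/m².
Ratio Q̄_A / Q̄_B = 396.98 / 443.16 = 0.8958.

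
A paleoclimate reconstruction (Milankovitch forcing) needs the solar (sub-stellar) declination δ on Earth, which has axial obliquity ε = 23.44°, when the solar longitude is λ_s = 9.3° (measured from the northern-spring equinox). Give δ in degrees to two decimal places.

δ = +3.69°

sin δ = sin ε · sin λ_s = sin 23.44° × sin 9.3° = 0.064284.
δ = arcsin(0.064284) = +3.69°.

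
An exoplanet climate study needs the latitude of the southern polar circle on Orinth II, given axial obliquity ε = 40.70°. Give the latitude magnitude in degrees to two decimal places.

49.30°

The polar circle is the lowest latitude that experiences at least one full rotation of continuous darkness at the northern-summer solstice; it lies at |ϕ| = 90° − ε = 90° − 40.70° = 49.30°.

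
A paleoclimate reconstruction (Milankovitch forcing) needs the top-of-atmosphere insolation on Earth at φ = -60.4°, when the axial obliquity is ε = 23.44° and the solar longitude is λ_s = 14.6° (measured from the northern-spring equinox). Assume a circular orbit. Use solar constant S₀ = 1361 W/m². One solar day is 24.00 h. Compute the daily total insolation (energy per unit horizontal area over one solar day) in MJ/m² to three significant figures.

Solar declination: sin δ = sin ε · sin λ_s = sin 23.44° × sin 14.6° = 0.10027, so δ = +5.755°.
cos H₀ = −tan(-60.4°) tan(+5.755°) = 0.1774, H₀ = 1.3925 rad.
Bracket: H₀ sin φ sin δ + cos φ cos δ sin H₀ = 1.3925×-0.86949×0.10027 + 0.49394×0.99496×0.98414 = -0.121403 + 0.483656 = 0.362253.
Q̄ = (S₀/π) × [bracket] = (1361/π) × 0.362253 = 156.94 W/m².
Daily total = Q̄ × 24.00 h × 3600 s/h = 156.94 × 24.00 × 3600 / 10⁶ = 13.56 MJ/m².

13.6 MJ/m²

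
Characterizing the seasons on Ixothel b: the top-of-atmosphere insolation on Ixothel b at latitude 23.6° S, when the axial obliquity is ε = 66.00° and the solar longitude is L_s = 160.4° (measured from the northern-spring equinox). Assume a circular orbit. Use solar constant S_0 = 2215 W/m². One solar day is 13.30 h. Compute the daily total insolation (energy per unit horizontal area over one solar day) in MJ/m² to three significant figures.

23.2 MJ/m²

Solar declination: sin δ = sin ε · sin L_s = sin 66.00° × sin 160.4° = 0.30645, so δ = +17.845°.
cos h₀ = −tan(-23.6°) tan(+17.845°) = 0.1407, h₀ = 1.4297 rad.
Bracket: h₀ sin ϕ sin δ + cos ϕ cos δ sin h₀ = 1.4297×-0.40035×0.30645 + 0.91636×0.95189×0.99006 = -0.175406 + 0.863604 = 0.688198.
Q̄ = (S_0/π) × [bracket] = (2215/π) × 0.688198 = 485.22 W/m².
Daily total = Q̄ × 13.30 h × 3600 s/h = 485.22 × 13.30 × 3600 / 10⁶ = 23.23 MJ/m².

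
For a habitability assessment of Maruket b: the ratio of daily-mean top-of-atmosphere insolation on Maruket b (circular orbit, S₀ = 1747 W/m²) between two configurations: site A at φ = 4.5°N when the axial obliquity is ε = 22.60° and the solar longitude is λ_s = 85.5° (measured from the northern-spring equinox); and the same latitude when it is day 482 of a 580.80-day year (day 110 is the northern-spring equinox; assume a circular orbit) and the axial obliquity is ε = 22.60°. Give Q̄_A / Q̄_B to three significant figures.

— Configuration A (φ=+4.5°):
Solar declination: sin δ = sin ε · sin λ_s = sin 22.60° × sin 85.5° = 0.38311, so δ = +22.526°.
cos H₀ = −tan(+4.5°) tan(+22.526°) = -0.0326, H₀ = 1.6034 rad.
Bracket: H₀ sin φ sin δ + cos φ cos δ sin H₀ = 1.6034×0.07846×0.38311 + 0.99692×0.92370×0.99947 = 0.048196 + 0.920367 = 0.968563.
Q̄ = (S₀/π) × [bracket] = (1747/π) × 0.968563 = 538.61 W/m².
— Configuration B (φ=+4.5°):
Solar longitude: λ_s = 360° × (482 − 110)/580.80 = 230.579°.
sin δ = sin 22.60° × sin 230.579° = -0.29687, so δ = -17.269°.
cos H₀ = −tan(+4.5°) tan(-17.269°) = 0.0245, H₀ = 1.5463 rad.
Bracket: H₀ sin φ sin δ + cos φ cos δ sin H₀ = 1.5463×0.07846×-0.29687 + 0.99692×0.95492×0.99970 = -0.036017 + 0.951693 = 0.915676.
Q̄ = (S₀/π) × [bracket] = (1747/π) × 0.915676 = 509.20 W/m².
Ratio Q̄_A / Q̄_B = 538.61 / 509.20 = 1.058.

Q̄_A / Q̄_B ≈ 1.06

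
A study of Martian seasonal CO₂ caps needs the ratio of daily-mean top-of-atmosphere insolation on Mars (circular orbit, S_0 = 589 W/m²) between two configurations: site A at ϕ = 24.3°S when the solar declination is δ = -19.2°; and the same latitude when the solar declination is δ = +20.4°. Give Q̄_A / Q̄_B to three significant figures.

Q̄_A / Q̄_B ≈ 1.69

— Configuration A (ϕ=-24.3°):
cos h₀ = −tan(-24.3°) tan(-19.200°) = -0.1572, h₀ = 1.7287 rad.
Bracket: h₀ sin ϕ sin δ + cos ϕ cos δ sin h₀ = 1.7287×-0.41151×-0.32887 + 0.91140×0.94438×0.98756 = 0.233951 + 0.850001 = 1.083952.
Q̄ = (S_0/π) × [bracket] = (589/π) × 1.083952 = 203.22 W/m².
— Configuration B (ϕ=-24.3°):
cos h₀ = −tan(-24.3°) tan(+20.400°) = 0.1679, h₀ = 1.4021 rad.
Bracket: h₀ sin ϕ sin δ + cos ϕ cos δ sin h₀ = 1.4021×-0.41151×0.34857 + 0.91140×0.93728×0.98580 = -0.201117 + 0.842107 = 0.640990.
Q̄ = (S_0/π) × [bracket] = (589/π) × 0.640990 = 120.18 W/m².
Ratio Q̄_A / Q̄_B = 203.22 / 120.18 = 1.691.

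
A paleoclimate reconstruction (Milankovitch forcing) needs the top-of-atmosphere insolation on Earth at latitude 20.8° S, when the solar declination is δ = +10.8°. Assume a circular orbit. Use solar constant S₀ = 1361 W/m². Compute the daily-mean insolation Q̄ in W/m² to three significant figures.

Q̄ ≈ 354 W/m²

cos H₀ = −tan(-20.8°) tan(+10.800°) = 0.0725, H₀ = 1.4983 rad.
Bracket: H₀ sin φ sin δ + cos φ cos δ sin H₀ = 1.4983×-0.35511×0.18738 + 0.93483×0.98229×0.99737 = -0.099698 + 0.915859 = 0.816161.
Q̄ = (S₀/π) × [bracket] = (1361/π) × 0.816161 = 353.6 W/m².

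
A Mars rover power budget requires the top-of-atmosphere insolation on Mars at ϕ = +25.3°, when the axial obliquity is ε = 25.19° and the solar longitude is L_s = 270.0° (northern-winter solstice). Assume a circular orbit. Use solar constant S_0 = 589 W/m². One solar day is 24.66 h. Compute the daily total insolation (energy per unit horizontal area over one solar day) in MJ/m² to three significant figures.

Solar declination: sin δ = sin ε · sin L_s = sin 25.19° × sin 270.0° = -0.42562, so δ = -25.190°.
cos h₀ = −tan(+25.3°) tan(-25.190°) = 0.2223, h₀ = 1.3466 rad.
Bracket: h₀ sin ϕ sin δ + cos ϕ cos δ sin h₀ = 1.3466×0.42736×-0.42562 + 0.90408×0.90490×0.97497 = -0.244937 + 0.797625 = 0.552688.
Q̄ = (S_0/π) × [bracket] = (589/π) × 0.552688 = 103.62 W/m².
Daily total = Q̄ × 24.66 h × 3600 s/h = 103.62 × 24.66 × 3600 / 10⁶ = 9.199 MJ/m².

9.20 MJ/m²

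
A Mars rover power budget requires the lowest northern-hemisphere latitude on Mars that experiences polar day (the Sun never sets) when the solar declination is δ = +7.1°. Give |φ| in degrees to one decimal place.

Polar day requires cos H₀ = −tan φ tan δ ≤ −1, i.e. tan φ tan δ ≥ 1.
The boundary is |tan φ| · |tan δ| = 1, so |φ| = 90° − |δ| = 90° − 7.1° = 82.9° in the northern hemisphere.

|φ| = 82.9°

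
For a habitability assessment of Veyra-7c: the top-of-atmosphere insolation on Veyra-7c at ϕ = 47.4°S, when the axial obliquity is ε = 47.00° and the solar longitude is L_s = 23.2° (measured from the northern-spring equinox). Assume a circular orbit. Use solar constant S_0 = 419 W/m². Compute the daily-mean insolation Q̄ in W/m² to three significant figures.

Solar declination: sin δ = sin ε · sin L_s = sin 47.00° × sin 23.2° = 0.28811, so δ = +16.745°.
cos h₀ = −tan(-47.4°) tan(+16.745°) = 0.3272, h₀ = 1.2375 rad.
Bracket: h₀ sin ϕ sin δ + cos ϕ cos δ sin h₀ = 1.2375×-0.73610×0.28811 + 0.67688×0.95760×0.94496 = -0.262446 + 0.612504 = 0.350058.
Q̄ = (S_0/π) × [bracket] = (419/π) × 0.350058 = 46.69 W/m².

Q̄ ≈ 46.7 W/m²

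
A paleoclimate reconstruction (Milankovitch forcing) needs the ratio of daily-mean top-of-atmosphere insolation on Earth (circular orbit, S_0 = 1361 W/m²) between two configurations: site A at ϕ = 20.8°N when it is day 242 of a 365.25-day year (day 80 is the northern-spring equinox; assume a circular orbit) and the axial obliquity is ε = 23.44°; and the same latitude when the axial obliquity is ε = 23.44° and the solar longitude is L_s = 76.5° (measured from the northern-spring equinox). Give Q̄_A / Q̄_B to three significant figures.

Q̄_A / Q̄_B ≈ 0.922

— Configuration A (ϕ=+20.8°):
Solar longitude: L_s = 360° × (242 − 80)/365.25 = 159.671°.
sin δ = sin 23.44° × sin 159.671° = 0.13819, so δ = +7.943°.
cos h₀ = −tan(+20.8°) tan(+7.943°) = -0.0530, h₀ = 1.6238 rad.
Bracket: h₀ sin ϕ sin δ + cos ϕ cos δ sin h₀ = 1.6238×0.35511×0.13819 + 0.93483×0.99041×0.99859 = 0.079684 + 0.924560 = 1.004244.
Q̄ = (S_0/π) × [bracket] = (1361/π) × 1.004244 = 435.06 W/m².
— Configuration B (ϕ=+20.8°):
Solar declination: sin δ = sin ε · sin L_s = sin 23.44° × sin 76.5° = 0.38680, so δ = +22.755°.
cos h₀ = −tan(+20.8°) tan(+22.755°) = -0.1593, h₀ = 1.7308 rad.
Bracket: h₀ sin ϕ sin δ + cos ϕ cos δ sin h₀ = 1.7308×0.35511×0.38680 + 0.93483×0.92216×0.98723 = 0.237737 + 0.851054 = 1.088791.
Q̄ = (S_0/π) × [bracket] = (1361/π) × 1.088791 = 471.69 W/m².
Ratio Q̄_A / Q̄_B = 435.06 / 471.69 = 0.9223.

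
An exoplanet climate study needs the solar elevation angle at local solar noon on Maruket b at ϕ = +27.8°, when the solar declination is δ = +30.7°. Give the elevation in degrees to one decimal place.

At local noon the hour angle is zero, so the zenith angle equals |ϕ − δ| = |+27.8° − (+30.700°)| = 2.900°.
Elevation = 90° − 2.900° = 87.1°.

87.1°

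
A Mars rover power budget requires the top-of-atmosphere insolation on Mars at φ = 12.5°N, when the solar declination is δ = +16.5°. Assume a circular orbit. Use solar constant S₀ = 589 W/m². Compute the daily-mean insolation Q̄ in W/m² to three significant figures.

Q̄ ≈ 194 W/m²

cos H₀ = −tan(+12.5°) tan(+16.500°) = -0.0657, H₀ = 1.6365 rad.
Bracket: H₀ sin φ sin δ + cos φ cos δ sin H₀ = 1.6365×0.21644×0.28402 + 0.97630×0.95882×0.99784 = 0.100601 + 0.934074 = 1.034675.
Q̄ = (S₀/π) × [bracket] = (589/π) × 1.034675 = 194.0 W/m².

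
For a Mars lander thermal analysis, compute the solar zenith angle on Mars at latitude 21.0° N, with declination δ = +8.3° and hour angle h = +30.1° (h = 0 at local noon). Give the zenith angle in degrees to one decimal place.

cos θ_z = sin ϕ sin δ + cos ϕ cos δ cos h = 0.051733 + 0.799229 = 0.850962.
θ_z = arccos(0.850962) = 31.7°.

θ_z = 31.7°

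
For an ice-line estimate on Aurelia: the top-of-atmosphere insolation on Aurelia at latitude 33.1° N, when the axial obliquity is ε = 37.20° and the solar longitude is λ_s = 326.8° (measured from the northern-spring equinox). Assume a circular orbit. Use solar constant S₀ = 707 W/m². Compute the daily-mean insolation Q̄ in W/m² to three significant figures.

Solar declination: sin δ = sin ε · sin λ_s = sin 37.20° × sin 326.8° = -0.33106, so δ = -19.333°.
cos H₀ = −tan(+33.1°) tan(-19.333°) = 0.2287, H₀ = 1.3400 rad.
Bracket: H₀ sin φ sin δ + cos φ cos δ sin H₀ = 1.3400×0.54610×-0.33106 + 0.83772×0.94361×0.97349 = -0.242261 + 0.769525 = 0.527264.
Q̄ = (S₀/π) × [bracket] = (707/π) × 0.527264 = 118.7 W/m².

Q̄ ≈ 119 W/m²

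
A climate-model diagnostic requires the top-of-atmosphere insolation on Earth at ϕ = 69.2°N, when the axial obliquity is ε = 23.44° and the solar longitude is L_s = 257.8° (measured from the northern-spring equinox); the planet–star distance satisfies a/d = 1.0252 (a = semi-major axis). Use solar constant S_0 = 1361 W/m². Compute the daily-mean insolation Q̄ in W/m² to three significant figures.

Solar declination: sin δ = sin ε · sin L_s = sin 23.44° × sin 257.8° = -0.38880, so δ = -22.880°.
cos h₀ = −tan(+69.2°) tan(-22.880°) = 1.1109 ≥ 1 ⇒ polar night, h₀ = 0 and Q̄ = 0.
Inverse-square distance factor (a/d)² = 1.0252² = 1.051035.

Q̄ ≈ 0.00 W/m²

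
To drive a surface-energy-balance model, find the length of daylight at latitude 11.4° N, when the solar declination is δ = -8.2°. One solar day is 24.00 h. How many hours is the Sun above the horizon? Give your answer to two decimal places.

cos H₀ = −tan φ · tan δ = −tan(+11.4°) × tan(-8.200°) = 0.0291, so H₀ = 1.5417 rad = 88.33°.
Daylight = 2H₀/(2π) × 24.00 h = (1.5417/π) × 24.00 = 11.78 h.

11.78 h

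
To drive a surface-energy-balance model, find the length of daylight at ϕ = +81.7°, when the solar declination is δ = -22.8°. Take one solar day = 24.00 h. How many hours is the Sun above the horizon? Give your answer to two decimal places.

0.00 h

cos h₀ = −tan ϕ · tan δ = 2.8815 ≥ 1, so the Sun never rises (polar night) and h₀ = 0.
Daylight = 2h₀/(2π) × 24.00 h = (0.0000/π) × 24.00 = 0.00 h.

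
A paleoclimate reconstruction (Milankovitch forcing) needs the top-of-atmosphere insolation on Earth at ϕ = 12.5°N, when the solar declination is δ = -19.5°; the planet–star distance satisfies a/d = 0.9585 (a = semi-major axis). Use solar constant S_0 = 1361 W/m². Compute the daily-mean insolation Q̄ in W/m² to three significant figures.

cos h₀ = −tan(+12.5°) tan(-19.500°) = 0.0785, h₀ = 1.4922 rad.
Bracket: h₀ sin ϕ sin δ + cos ϕ cos δ sin h₀ = 1.4922×0.21644×-0.33381 + 0.97630×0.94264×0.99691 = -0.107811 + 0.917456 = 0.809645.
Inverse-square distance factor (a/d)² = 0.9585² = 0.918722.
Q̄ = (S_0/π) × 0.918722 × [bracket] = (1361/π) × 0.918722 × 0.809645 = 322.2 W/m².

Q̄ ≈ 322 W/m²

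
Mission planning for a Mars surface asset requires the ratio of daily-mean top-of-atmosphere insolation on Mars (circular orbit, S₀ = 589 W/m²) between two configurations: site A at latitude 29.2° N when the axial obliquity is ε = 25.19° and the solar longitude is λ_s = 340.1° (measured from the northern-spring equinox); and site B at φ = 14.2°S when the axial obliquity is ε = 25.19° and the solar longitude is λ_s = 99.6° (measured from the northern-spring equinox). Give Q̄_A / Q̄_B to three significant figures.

— Configuration A (φ=+29.2°):
Solar declination: sin δ = sin ε · sin λ_s = sin 25.19° × sin 340.1° = -0.14487, so δ = -8.330°.
cos H₀ = −tan(+29.2°) tan(-8.330°) = 0.0818, H₀ = 1.4889 rad.
Bracket: H₀ sin φ sin δ + cos φ cos δ sin H₀ = 1.4889×0.48786×-0.14487 + 0.87292×0.98945×0.99665 = -0.105230 + 0.860817 = 0.755587.
Q̄ = (S₀/π) × [bracket] = (589/π) × 0.755587 = 141.66 W/m².
— Configuration B (φ=-14.2°):
Solar declination: sin δ = sin ε · sin λ_s = sin 25.19° × sin 99.6° = 0.41966, so δ = +24.813°.
cos H₀ = −tan(-14.2°) tan(+24.813°) = 0.1170, H₀ = 1.4535 rad.
Bracket: H₀ sin φ sin δ + cos φ cos δ sin H₀ = 1.4535×-0.24531×0.41966 + 0.96945×0.90768×0.99313 = -0.149633 + 0.873905 = 0.724272.
Q̄ = (S₀/π) × [bracket] = (589/π) × 0.724272 = 135.79 W/m².
Ratio Q̄_A / Q̄_B = 141.66 / 135.79 = 1.043.

Q̄_A / Q̄_B ≈ 1.04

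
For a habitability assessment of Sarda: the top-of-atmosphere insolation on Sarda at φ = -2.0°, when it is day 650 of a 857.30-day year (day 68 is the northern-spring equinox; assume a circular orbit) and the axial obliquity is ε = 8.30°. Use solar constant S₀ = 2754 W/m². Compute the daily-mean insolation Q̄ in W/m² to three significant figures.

Solar longitude: λ_s = 360° × (650 − 68)/857.30 = 244.395°.
sin δ = sin 8.30° × sin 244.395° = -0.13018, so δ = -7.480°.
cos H₀ = −tan(-2.0°) tan(-7.480°) = -0.0046, H₀ = 1.5754 rad.
Bracket: H₀ sin φ sin δ + cos φ cos δ sin H₀ = 1.5754×-0.03490×-0.13018 + 0.99939×0.99149×0.99999 = 0.007157 + 0.990875 = 0.998032.
Q̄ = (S₀/π) × [bracket] = (2754/π) × 0.998032 = 874.9 W/m².

Q̄ ≈ 875 W/m²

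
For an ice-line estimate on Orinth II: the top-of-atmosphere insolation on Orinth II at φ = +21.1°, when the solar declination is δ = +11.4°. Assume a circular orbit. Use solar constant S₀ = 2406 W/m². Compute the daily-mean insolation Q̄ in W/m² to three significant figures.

Q̄ ≈ 788 W/m²

cos H₀ = −tan(+21.1°) tan(+11.400°) = -0.0778, H₀ = 1.6487 rad.
Bracket: H₀ sin φ sin δ + cos φ cos δ sin H₀ = 1.6487×0.36000×0.19766 + 0.93295×0.98027×0.99697 = 0.117318 + 0.911772 = 1.029090.
Q̄ = (S₀/π) × [bracket] = (2406/π) × 1.029090 = 788.1 W/m².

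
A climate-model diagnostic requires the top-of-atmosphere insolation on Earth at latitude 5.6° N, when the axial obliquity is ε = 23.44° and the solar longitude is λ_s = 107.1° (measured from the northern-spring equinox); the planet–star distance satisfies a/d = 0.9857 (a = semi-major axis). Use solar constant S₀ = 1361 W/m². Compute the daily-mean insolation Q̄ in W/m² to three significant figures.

Solar declination: sin δ = sin ε · sin λ_s = sin 23.44° × sin 107.1° = 0.38020, so δ = +22.346°.
cos H₀ = −tan(+5.6°) tan(+22.346°) = -0.0403, H₀ = 1.6111 rad.
Bracket: H₀ sin φ sin δ + cos φ cos δ sin H₀ = 1.6111×0.09758×0.38020 + 0.99523×0.92490×0.99919 = 0.059772 + 0.919743 = 0.979515.
Inverse-square distance factor (a/d)² = 0.9857² = 0.971604.
Q̄ = (S₀/π) × 0.971604 × [bracket] = (1361/π) × 0.971604 × 0.979515 = 412.3 W/m².

Q̄ ≈ 412 W/m²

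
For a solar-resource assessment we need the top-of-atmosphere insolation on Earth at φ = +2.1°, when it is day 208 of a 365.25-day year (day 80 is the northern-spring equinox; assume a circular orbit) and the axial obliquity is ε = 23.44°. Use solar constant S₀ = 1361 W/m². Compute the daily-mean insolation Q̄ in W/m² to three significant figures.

Solar longitude: λ_s = 360° × (208 − 80)/365.25 = 126.160°.
sin δ = sin 23.44° × sin 126.160° = 0.32116, so δ = +18.733°.
cos H₀ = −tan(+2.1°) tan(+18.733°) = -0.0124, H₀ = 1.5832 rad.
Bracket: H₀ sin φ sin δ + cos φ cos δ sin H₀ = 1.5832×0.03664×0.32116 + 0.99933×0.94702×0.99992 = 0.018630 + 0.946310 = 0.964940.
Q̄ = (S₀/π) × [bracket] = (1361/π) × 0.964940 = 418.0 W/m².

Q̄ ≈ 418 W/m²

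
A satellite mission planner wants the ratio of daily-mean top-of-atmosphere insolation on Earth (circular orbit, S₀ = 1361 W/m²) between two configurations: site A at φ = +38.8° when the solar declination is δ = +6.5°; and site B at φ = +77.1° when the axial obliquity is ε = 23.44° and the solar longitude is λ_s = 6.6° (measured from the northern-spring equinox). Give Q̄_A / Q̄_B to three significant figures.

Q̄_A / Q̄_B ≈ 2.99

— Configuration A (φ=+38.8°):
cos H₀ = −tan(+38.8°) tan(+6.500°) = -0.0916, H₀ = 1.6625 rad.
Bracket: H₀ sin φ sin δ + cos φ cos δ sin H₀ = 1.6625×0.62660×0.11320 + 0.77934×0.99357×0.99580 = 0.117923 + 0.771077 = 0.889000.
Q̄ = (S₀/π) × [bracket] = (1361/π) × 0.889000 = 385.13 W/m².
— Configuration B (φ=+77.1°):
Solar declination: sin δ = sin ε · sin λ_s = sin 23.44° × sin 6.6° = 0.04572, so δ = +2.621°.
cos H₀ = −tan(+77.1°) tan(+2.621°) = -0.1998, H₀ = 1.7720 rad.
Bracket: H₀ sin φ sin δ + cos φ cos δ sin H₀ = 1.7720×0.97476×0.04572 + 0.22325×0.99895×0.97983 = 0.078971 + 0.218517 = 0.297488.
Q̄ = (S₀/π) × [bracket] = (1361/π) × 0.297488 = 128.88 W/m².
Ratio Q̄_A / Q̄_B = 385.13 / 128.88 = 2.988.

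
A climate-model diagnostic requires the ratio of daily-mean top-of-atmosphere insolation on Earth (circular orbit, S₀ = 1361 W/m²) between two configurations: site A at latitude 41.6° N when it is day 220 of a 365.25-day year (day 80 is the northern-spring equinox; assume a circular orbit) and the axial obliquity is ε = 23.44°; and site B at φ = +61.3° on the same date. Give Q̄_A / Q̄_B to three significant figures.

Q̄_A / Q̄_B ≈ 1.15

— Configuration A (φ=+41.6°):
Solar longitude: λ_s = 360° × (220 − 80)/365.25 = 137.988°.
sin δ = sin 23.44° × sin 137.988° = 0.26624, so δ = +15.440°.
cos H₀ = −tan(+41.6°) tan(+15.440°) = -0.2452, H₀ = 1.8185 rad.
Bracket: H₀ sin φ sin δ + cos φ cos δ sin H₀ = 1.8185×0.66393×0.26624 + 0.74780×0.96391×0.96947 = 0.321447 + 0.698806 = 1.020253.
Q̄ = (S₀/π) × [bracket] = (1361/π) × 1.020253 = 441.99 W/m².
— Configuration B (φ=+61.3°):
cos H₀ = −tan(+61.3°) tan(+15.440°) = -0.5045, H₀ = 2.0996 rad.
Bracket: H₀ sin φ sin δ + cos φ cos δ sin H₀ = 2.0996×0.87715×0.26624 + 0.48022×0.96391×0.86341 = 0.490325 + 0.399663 = 0.889988.
Q̄ = (S₀/π) × [bracket] = (1361/π) × 0.889988 = 385.56 W/m².
Ratio Q̄_A / Q̄_B = 441.99 / 385.56 = 1.146.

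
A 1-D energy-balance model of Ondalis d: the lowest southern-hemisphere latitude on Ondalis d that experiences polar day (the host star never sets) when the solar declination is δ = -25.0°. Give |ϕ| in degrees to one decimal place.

|ϕ| = 65.0°

Polar day requires cos h₀ = −tan ϕ tan δ ≤ −1, i.e. tan ϕ tan δ ≥ 1.
The boundary is |tan ϕ| · |tan δ| = 1, so |ϕ| = 90° − |δ| = 90° − 25.0° = 65.0° in the southern hemisphere.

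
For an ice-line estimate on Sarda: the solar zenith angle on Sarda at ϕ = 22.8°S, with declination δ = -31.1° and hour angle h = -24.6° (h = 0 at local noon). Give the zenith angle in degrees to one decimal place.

θ_z = 23.4°

cos θ_z = sin ϕ sin δ + cos ϕ cos δ cos h = 0.200165 + 0.717716 = 0.917881.
θ_z = arccos(0.917881) = 23.4°.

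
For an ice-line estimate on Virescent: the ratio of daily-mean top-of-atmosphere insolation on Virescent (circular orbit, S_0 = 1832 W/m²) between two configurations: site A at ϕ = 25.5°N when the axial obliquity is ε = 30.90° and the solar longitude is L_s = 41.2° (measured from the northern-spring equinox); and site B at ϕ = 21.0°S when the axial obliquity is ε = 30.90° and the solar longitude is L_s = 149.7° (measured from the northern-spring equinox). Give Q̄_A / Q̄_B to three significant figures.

— Configuration A (ϕ=+25.5°):
Solar declination: sin δ = sin ε · sin L_s = sin 30.90° × sin 41.2° = 0.33826, so δ = +19.771°.
cos h₀ = −tan(+25.5°) tan(+19.771°) = -0.1715, h₀ = 1.7431 rad.
Bracket: h₀ sin ϕ sin δ + cos ϕ cos δ sin h₀ = 1.7431×0.43051×0.33826 + 0.90259×0.94105×0.98519 = 0.253838 + 0.836803 = 1.090641.
Q̄ = (S_0/π) × [bracket] = (1832/π) × 1.090641 = 636.00 W/m².
— Configuration B (ϕ=-21.0°):
Solar declination: sin δ = sin ε · sin L_s = sin 30.90° × sin 149.7° = 0.25910, so δ = +15.016°.
cos h₀ = −tan(-21.0°) tan(+15.016°) = 0.1030, h₀ = 1.4676 rad.
Bracket: h₀ sin ϕ sin δ + cos ϕ cos δ sin h₀ = 1.4676×-0.35837×0.25910 + 0.93358×0.96585×0.99468 = -0.136272 + 0.896901 = 0.760629.
Q̄ = (S_0/π) × [bracket] = (1832/π) × 0.760629 = 443.56 W/m².
Ratio Q̄_A / Q̄_B = 636.00 / 443.56 = 1.434.

Q̄_A / Q̄_B ≈ 1.43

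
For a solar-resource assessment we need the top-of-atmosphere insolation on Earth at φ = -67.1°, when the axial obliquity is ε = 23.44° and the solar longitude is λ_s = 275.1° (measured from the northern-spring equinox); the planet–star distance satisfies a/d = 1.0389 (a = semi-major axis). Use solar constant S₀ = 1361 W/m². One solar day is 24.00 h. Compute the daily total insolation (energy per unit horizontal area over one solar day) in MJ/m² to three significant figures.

Solar declination: sin δ = sin ε · sin λ_s = sin 23.44° × sin 275.1° = -0.39621, so δ = -23.342°.
cos H₀ = −tan(-67.1°) tan(-23.342°) = -1.0216 ≤ −1 ⇒ polar day, H₀ = π.
Bracket: H₀ sin φ sin δ + cos φ cos δ sin H₀ = 3.1416×-0.92119×-0.39621 + 0.38912×0.91816×0.00000 = 1.146636 + 0.000000 = 1.146636.
Inverse-square distance factor (a/d)² = 1.0389² = 1.079313.
Q̄ = (S₀/π) × 1.079313 × [bracket] = (1361/π) × 1.079313 × 1.146636 = 536.14 W/m².
Daily total = Q̄ × 24.00 h × 3600 s/h = 536.14 × 24.00 × 3600 / 10⁶ = 46.32 MJ/m².

46.3 MJ/m²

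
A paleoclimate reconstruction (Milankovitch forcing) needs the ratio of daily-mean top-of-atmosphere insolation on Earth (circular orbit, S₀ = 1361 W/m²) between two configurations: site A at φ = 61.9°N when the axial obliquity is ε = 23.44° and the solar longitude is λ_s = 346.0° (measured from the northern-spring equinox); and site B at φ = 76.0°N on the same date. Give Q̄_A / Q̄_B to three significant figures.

Q̄_A / Q̄_B ≈ 3.05

— Configuration A (φ=+61.9°):
Solar declination: sin δ = sin ε · sin λ_s = sin 23.44° × sin 346.0° = -0.09623, so δ = -5.522°.
cos H₀ = −tan(+61.9°) tan(-5.522°) = 0.1811, H₀ = 1.3887 rad.
Bracket: H₀ sin φ sin δ + cos φ cos δ sin H₀ = 1.3887×0.88213×-0.09623 + 0.47101×0.99536×0.98347 = -0.117883 + 0.461075 = 0.343192.
Q̄ = (S₀/π) × [bracket] = (1361/π) × 0.343192 = 148.68 W/m².
— Configuration B (φ=+76.0°):
cos H₀ = −tan(+76.0°) tan(-5.522°) = 0.3878, H₀ = 1.1726 rad.
Bracket: H₀ sin φ sin δ + cos φ cos δ sin H₀ = 1.1726×0.97030×-0.09623 + 0.24192×0.99536×0.92176 = -0.109488 + 0.221957 = 0.112469.
Q̄ = (S₀/π) × [bracket] = (1361/π) × 0.112469 = 48.724 W/m².
Ratio Q̄_A / Q̄_B = 148.68 / 48.724 = 3.051.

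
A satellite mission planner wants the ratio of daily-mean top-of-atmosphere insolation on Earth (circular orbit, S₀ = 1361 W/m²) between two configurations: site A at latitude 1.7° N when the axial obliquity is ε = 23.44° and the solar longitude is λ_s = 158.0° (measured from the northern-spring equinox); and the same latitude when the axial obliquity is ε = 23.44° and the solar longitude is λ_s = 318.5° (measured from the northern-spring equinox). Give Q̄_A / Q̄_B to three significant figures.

— Configuration A (φ=+1.7°):
Solar declination: sin δ = sin ε · sin λ_s = sin 23.44° × sin 158.0° = 0.14901, so δ = +8.570°.
cos H₀ = −tan(+1.7°) tan(+8.570°) = -0.0045, H₀ = 1.5753 rad.
Bracket: H₀ sin φ sin δ + cos φ cos δ sin H₀ = 1.5753×0.02967×0.14901 + 0.99956×0.98884×0.99999 = 0.006965 + 0.988395 = 0.995360.
Q̄ = (S₀/π) × [bracket] = (1361/π) × 0.995360 = 431.21 W/m².
— Configuration B (φ=+1.7°):
Solar declination: sin δ = sin ε · sin λ_s = sin 23.44° × sin 318.5° = -0.26358, so δ = -15.283°.
cos H₀ = −tan(+1.7°) tan(-15.283°) = 0.0081, H₀ = 1.5627 rad.
Bracket: H₀ sin φ sin δ + cos φ cos δ sin H₀ = 1.5627×0.02967×-0.26358 + 0.99956×0.96464×0.99997 = -0.012221 + 0.964187 = 0.951966.
Q̄ = (S₀/π) × [bracket] = (1361/π) × 0.951966 = 412.41 W/m².
Ratio Q̄_A / Q̄_B = 431.21 / 412.41 = 1.046.

Q̄_A / Q̄_B ≈ 1.05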